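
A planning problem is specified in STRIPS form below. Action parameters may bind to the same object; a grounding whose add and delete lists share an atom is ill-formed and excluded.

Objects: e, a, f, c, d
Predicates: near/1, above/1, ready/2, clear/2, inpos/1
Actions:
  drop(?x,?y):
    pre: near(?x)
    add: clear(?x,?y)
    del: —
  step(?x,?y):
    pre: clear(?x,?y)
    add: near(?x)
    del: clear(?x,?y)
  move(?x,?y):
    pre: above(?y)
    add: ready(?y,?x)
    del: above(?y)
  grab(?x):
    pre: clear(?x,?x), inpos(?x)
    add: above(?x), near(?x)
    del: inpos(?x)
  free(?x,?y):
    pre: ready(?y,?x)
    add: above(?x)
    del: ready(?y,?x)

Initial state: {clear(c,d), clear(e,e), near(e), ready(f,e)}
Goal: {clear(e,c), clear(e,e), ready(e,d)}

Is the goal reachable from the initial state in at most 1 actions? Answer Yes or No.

1. drop(e,c)  →  {clear(c,d), clear(e,c), clear(e,e), near(e), ready(f,e)}
2. free(e,f)  →  {above(e), clear(c,d), clear(e,c), clear(e,e), near(e)}
3. move(d,e)  →  {clear(c,d), clear(e,c), clear(e,e), near(e), ready(e,d)}
optimal plan length = 3; 3 > 1

No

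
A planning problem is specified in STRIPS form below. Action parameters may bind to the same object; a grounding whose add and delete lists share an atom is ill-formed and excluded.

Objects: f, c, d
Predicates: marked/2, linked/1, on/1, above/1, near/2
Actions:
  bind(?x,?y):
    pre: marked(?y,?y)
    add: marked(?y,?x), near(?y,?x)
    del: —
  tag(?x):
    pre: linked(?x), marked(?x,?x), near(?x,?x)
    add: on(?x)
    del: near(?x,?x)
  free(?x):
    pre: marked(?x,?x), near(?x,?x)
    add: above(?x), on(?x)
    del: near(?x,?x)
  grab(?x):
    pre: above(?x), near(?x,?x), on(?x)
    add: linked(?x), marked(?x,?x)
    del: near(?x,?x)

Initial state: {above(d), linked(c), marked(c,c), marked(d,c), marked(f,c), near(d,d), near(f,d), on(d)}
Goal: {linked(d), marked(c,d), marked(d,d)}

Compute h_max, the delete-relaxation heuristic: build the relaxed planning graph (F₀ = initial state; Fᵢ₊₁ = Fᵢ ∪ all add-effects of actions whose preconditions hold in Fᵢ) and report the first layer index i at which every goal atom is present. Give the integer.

1

F0 = init (8 atoms)
F1 = F0 ∪ {linked(d), marked(c,d), marked(c,f), marked(d,d), near(c,c), near(c,d), near(c,f)}  (15 atoms)
goal ⊆ F1  ⇒  h_max = 1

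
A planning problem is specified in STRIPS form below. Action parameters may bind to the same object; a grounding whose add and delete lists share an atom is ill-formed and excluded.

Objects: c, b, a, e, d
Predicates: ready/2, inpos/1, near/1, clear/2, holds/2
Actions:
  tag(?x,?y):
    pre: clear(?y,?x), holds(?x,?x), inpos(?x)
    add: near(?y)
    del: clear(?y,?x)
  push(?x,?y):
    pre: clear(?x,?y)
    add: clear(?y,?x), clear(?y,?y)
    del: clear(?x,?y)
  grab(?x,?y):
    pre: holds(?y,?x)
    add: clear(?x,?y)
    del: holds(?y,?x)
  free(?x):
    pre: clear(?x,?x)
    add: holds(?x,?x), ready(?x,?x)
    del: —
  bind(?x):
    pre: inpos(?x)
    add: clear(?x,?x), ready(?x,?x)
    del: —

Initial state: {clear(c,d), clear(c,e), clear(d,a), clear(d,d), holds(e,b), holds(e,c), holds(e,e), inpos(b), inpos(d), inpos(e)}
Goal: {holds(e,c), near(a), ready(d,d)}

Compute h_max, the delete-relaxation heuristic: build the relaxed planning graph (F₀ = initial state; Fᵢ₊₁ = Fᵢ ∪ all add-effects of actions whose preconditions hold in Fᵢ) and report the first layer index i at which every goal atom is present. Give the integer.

F0 = init (10 atoms)
F1 = F0 ∪ {clear(a,a), clear(a,d), clear(b,b), clear(b,e), clear(d,c), clear(e,c), clear(e,e), holds(d,d), near(c), ready(b,b), ready(d,d), ready(e,e)}  (22 atoms)
F2 = F1 ∪ {clear(c,c), clear(e,b), holds(a,a), holds(b,b), near(a), near(b), near(d), near(e), ready(a,a)}  (31 atoms)
goal ⊆ F2  ⇒  h_max = 2

2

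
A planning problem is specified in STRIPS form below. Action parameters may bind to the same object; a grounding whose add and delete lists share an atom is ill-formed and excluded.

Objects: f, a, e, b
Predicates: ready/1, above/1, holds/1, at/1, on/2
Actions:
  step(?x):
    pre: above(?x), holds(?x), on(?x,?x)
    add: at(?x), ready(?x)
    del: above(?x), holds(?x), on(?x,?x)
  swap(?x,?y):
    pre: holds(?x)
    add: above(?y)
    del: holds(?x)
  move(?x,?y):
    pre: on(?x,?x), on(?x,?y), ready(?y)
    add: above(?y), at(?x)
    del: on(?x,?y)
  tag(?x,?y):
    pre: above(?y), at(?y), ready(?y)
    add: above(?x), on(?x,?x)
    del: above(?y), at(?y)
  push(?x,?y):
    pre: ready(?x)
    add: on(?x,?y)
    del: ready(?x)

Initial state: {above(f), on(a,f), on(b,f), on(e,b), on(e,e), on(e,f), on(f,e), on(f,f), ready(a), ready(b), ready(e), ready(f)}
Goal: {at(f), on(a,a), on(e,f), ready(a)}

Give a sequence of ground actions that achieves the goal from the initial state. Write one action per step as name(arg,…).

1. move(f,f)  →  {above(f), at(f), on(a,f), on(b,f), on(e,b), on(e,e), on(e,f), on(f,e), ready(a), ready(b), ready(e), ready(f)}
2. move(e,e)  →  {above(e), above(f), at(e), at(f), on(a,f), on(b,f), on(e,b), on(e,f), on(f,e), ready(a), ready(b), ready(e), ready(f)}
3. tag(a,e)  →  {above(a), above(f), at(f), on(a,a), on(a,f), on(b,f), on(e,b), on(e,f), on(f,e), ready(a), ready(b), ready(e), ready(f)}

move(f,f); move(e,e); tag(a,e)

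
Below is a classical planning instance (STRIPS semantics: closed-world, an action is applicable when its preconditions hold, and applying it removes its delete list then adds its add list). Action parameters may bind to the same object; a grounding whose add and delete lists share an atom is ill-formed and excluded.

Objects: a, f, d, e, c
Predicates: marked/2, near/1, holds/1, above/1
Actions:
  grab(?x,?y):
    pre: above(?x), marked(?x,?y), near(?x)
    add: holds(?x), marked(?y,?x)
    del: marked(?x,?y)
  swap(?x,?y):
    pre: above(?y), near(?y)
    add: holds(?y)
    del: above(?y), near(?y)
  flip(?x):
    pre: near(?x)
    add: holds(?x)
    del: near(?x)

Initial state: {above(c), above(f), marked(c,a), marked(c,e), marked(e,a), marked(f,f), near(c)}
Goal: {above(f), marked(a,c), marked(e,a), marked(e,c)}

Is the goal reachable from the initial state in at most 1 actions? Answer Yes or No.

No

1. grab(c,a)  →  {above(c), above(f), holds(c), marked(a,c), marked(c,e), marked(e,a), marked(f,f), near(c)}
2. grab(c,e)  →  {above(c), above(f), holds(c), marked(a,c), marked(e,a), marked(e,c), marked(f,f), near(c)}
optimal plan length = 2; 2 > 1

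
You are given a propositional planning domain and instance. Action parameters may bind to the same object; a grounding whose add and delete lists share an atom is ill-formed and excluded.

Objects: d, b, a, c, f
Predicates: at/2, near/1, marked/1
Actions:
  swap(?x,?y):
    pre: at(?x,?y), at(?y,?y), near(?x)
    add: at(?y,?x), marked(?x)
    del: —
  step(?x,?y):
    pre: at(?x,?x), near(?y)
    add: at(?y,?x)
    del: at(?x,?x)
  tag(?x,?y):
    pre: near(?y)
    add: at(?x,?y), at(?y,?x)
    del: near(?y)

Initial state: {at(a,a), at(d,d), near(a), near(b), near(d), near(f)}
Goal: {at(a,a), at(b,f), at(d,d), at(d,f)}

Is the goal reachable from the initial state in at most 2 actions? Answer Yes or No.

Yes

1. tag(d,f)  →  {at(a,a), at(d,d), at(d,f), at(f,d), near(a), near(b), near(d)}
2. tag(f,b)  →  {at(a,a), at(b,f), at(d,d), at(d,f), at(f,b), at(f,d), near(a), near(d)}
optimal plan length = 2; 2 ≤ 2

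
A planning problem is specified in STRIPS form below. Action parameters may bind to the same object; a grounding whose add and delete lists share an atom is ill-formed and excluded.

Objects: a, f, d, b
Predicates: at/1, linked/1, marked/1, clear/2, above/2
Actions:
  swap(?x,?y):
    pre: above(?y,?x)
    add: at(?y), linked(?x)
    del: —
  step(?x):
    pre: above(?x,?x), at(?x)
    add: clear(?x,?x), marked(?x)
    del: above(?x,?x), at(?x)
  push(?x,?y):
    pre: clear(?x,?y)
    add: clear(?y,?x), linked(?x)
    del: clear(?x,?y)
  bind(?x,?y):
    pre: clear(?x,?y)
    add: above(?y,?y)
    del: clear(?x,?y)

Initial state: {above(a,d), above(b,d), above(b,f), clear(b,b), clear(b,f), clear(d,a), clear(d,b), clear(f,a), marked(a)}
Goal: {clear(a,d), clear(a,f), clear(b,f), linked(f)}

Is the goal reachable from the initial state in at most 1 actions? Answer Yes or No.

1. push(f,a)  →  {above(a,d), above(b,d), above(b,f), clear(a,f), clear(b,b), clear(b,f), clear(d,a), clear(d,b), linked(f), marked(a)}
2. push(d,a)  →  {above(a,d), above(b,d), above(b,f), clear(a,d), clear(a,f), clear(b,b), clear(b,f), clear(d,b), linked(d), linked(f), marked(a)}
optimal plan length = 2; 2 > 1

No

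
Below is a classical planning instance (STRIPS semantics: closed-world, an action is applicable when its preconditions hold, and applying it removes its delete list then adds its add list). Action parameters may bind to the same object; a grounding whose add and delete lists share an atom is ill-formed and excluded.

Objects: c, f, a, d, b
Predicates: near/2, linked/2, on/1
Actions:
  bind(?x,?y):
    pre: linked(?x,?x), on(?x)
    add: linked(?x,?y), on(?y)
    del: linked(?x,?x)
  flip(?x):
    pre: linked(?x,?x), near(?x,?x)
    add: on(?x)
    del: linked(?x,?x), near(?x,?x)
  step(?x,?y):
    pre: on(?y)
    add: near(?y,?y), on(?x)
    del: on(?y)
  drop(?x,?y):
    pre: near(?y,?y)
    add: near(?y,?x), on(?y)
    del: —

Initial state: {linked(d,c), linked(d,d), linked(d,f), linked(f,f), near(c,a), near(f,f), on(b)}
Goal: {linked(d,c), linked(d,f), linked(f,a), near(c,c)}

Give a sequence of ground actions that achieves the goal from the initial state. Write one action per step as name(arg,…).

step(c,b); step(f,c); bind(f,a)

1. step(c,b)  →  {linked(d,c), linked(d,d), linked(d,f), linked(f,f), near(b,b), near(c,a), near(f,f), on(c)}
2. step(f,c)  →  {linked(d,c), linked(d,d), linked(d,f), linked(f,f), near(b,b), near(c,a), near(c,c), near(f,f), on(f)}
3. bind(f,a)  →  {linked(d,c), linked(d,d), linked(d,f), linked(f,a), near(b,b), near(c,a), near(c,c), near(f,f), on(a), on(f)}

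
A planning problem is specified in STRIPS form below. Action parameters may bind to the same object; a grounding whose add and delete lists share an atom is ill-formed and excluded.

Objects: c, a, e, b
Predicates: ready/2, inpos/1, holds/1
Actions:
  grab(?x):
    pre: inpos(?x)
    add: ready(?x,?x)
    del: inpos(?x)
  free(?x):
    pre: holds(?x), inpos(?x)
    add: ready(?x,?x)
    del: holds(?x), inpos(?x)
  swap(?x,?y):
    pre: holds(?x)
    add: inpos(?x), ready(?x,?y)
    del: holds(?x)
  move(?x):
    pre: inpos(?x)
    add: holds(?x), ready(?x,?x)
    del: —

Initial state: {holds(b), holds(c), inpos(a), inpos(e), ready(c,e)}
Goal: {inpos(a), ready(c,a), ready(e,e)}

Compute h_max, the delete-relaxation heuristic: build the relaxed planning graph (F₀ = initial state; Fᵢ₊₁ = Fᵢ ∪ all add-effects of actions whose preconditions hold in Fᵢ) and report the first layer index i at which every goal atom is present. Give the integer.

F0 = init (5 atoms)
F1 = F0 ∪ {holds(a), holds(e), inpos(b), inpos(c), ready(a,a), ready(b,a), ready(b,b), ready(b,c), ready(b,e), ready(c,a), ready(c,b), ready(c,c), ready(e,e)}  (18 atoms)
goal ⊆ F1  ⇒  h_max = 1

1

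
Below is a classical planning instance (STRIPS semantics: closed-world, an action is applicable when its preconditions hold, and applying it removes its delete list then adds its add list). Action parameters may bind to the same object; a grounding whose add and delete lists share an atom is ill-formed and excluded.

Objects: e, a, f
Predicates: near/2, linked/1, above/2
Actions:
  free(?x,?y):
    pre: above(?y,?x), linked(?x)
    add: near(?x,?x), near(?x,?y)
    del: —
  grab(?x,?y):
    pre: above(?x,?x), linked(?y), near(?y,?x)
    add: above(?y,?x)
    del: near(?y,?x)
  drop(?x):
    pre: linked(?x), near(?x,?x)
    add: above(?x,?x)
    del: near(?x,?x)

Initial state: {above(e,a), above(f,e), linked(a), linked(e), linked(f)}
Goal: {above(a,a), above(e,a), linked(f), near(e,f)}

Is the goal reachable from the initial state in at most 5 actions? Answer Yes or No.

Yes

1. free(e,f)  →  {above(e,a), above(f,e), linked(a), linked(e), linked(f), near(e,e), near(e,f)}
2. free(a,e)  →  {above(e,a), above(f,e), linked(a), linked(e), linked(f), near(a,a), near(a,e), near(e,e), near(e,f)}
3. drop(a)  →  {above(a,a), above(e,a), above(f,e), linked(a), linked(e), linked(f), near(a,e), near(e,e), near(e,f)}
optimal plan length = 3; 3 ≤ 5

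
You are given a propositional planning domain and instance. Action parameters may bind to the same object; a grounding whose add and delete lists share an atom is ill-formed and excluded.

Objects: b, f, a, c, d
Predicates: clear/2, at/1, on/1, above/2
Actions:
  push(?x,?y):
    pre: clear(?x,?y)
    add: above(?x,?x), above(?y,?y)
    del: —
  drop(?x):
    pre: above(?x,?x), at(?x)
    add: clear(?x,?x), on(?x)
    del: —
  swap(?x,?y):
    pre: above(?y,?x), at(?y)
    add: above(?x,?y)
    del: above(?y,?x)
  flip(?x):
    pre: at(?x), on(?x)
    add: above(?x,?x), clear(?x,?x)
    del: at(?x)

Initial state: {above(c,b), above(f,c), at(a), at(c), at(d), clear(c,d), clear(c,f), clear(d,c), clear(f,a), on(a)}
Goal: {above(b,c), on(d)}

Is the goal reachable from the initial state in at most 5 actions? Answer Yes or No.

1. push(c,d)  →  {above(c,b), above(c,c), above(d,d), above(f,c), at(a), at(c), at(d), clear(c,d), clear(c,f), clear(d,c), clear(f,a), on(a)}
2. drop(d)  →  {above(c,b), above(c,c), above(d,d), above(f,c), at(a), at(c), at(d), clear(c,d), clear(c,f), clear(d,c), clear(d,d), clear(f,a), on(a), on(d)}
3. swap(b,c)  →  {above(b,c), above(c,c), above(d,d), above(f,c), at(a), at(c), at(d), clear(c,d), clear(c,f), clear(d,c), clear(d,d), clear(f,a), on(a), on(d)}
optimal plan length = 3; 3 ≤ 5

Yes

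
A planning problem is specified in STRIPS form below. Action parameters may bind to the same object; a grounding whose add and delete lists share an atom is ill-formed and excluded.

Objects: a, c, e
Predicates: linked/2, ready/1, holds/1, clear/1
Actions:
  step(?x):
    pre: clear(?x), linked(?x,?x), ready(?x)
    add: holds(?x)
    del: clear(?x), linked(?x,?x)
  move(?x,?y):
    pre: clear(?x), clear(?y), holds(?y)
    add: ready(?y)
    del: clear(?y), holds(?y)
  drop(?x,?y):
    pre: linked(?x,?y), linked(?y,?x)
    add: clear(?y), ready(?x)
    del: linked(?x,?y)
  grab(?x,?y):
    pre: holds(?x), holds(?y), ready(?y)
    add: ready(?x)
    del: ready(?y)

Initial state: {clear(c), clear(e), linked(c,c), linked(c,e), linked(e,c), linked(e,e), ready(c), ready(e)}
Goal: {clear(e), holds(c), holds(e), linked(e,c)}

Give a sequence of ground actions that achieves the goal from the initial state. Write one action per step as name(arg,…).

step(c); step(e); drop(c,e)

1. step(c)  →  {clear(e), holds(c), linked(c,e), linked(e,c), linked(e,e), ready(c), ready(e)}
2. step(e)  →  {holds(c), holds(e), linked(c,e), linked(e,c), ready(c), ready(e)}
3. drop(c,e)  →  {clear(e), holds(c), holds(e), linked(e,c), ready(c), ready(e)}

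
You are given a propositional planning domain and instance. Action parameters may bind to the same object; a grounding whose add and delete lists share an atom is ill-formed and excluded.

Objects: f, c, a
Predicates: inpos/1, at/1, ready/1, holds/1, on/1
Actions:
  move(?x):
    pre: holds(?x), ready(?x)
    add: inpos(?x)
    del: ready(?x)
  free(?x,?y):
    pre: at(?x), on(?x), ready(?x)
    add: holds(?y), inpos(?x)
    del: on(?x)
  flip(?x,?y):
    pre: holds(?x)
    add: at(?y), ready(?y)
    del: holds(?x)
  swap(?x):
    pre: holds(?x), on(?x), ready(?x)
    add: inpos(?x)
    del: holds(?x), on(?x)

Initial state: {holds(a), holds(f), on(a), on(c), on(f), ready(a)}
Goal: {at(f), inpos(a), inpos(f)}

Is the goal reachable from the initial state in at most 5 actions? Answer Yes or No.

Yes

1. move(a)  →  {holds(a), holds(f), inpos(a), on(a), on(c), on(f)}
2. flip(f,f)  →  {at(f), holds(a), inpos(a), on(a), on(c), on(f), ready(f)}
3. free(f,f)  →  {at(f), holds(a), holds(f), inpos(a), inpos(f), on(a), on(c), ready(f)}
optimal plan length = 3; 3 ≤ 5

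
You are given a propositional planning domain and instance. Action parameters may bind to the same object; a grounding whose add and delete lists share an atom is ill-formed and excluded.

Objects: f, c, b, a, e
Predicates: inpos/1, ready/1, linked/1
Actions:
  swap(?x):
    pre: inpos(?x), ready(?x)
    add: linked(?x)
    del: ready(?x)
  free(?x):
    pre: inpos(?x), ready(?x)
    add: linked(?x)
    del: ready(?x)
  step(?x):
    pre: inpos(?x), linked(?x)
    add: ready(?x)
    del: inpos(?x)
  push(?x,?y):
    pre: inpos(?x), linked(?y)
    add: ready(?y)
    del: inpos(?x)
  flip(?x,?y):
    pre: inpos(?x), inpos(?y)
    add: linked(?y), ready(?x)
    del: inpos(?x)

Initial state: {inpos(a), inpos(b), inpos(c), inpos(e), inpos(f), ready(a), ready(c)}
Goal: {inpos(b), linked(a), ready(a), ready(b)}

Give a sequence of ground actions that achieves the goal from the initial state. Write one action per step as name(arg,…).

1. swap(a)  →  {inpos(a), inpos(b), inpos(c), inpos(e), inpos(f), linked(a), ready(c)}
2. flip(a,b)  →  {inpos(b), inpos(c), inpos(e), inpos(f), linked(a), linked(b), ready(a), ready(c)}
3. push(f,b)  →  {inpos(b), inpos(c), inpos(e), linked(a), linked(b), ready(a), ready(b), ready(c)}

swap(a); flip(a,b); push(f,b)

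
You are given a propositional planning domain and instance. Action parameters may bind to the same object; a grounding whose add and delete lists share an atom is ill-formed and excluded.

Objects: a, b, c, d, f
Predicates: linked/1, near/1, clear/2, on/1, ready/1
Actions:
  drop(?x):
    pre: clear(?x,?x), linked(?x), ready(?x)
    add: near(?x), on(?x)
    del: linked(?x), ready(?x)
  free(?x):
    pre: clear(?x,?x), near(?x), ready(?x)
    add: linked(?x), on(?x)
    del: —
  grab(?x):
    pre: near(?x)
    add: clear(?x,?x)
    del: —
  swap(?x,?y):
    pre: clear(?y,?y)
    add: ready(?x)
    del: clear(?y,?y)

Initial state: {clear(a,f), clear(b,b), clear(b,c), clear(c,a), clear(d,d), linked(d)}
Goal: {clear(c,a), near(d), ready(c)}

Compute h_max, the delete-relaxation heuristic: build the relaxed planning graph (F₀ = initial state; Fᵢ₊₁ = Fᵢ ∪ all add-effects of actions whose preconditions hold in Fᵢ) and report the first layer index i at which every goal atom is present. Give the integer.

F0 = init (6 atoms)
F1 = F0 ∪ {ready(a), ready(b), ready(c), ready(d), ready(f)}  (11 atoms)
F2 = F1 ∪ {near(d), on(d)}  (13 atoms)
goal ⊆ F2  ⇒  h_max = 2

2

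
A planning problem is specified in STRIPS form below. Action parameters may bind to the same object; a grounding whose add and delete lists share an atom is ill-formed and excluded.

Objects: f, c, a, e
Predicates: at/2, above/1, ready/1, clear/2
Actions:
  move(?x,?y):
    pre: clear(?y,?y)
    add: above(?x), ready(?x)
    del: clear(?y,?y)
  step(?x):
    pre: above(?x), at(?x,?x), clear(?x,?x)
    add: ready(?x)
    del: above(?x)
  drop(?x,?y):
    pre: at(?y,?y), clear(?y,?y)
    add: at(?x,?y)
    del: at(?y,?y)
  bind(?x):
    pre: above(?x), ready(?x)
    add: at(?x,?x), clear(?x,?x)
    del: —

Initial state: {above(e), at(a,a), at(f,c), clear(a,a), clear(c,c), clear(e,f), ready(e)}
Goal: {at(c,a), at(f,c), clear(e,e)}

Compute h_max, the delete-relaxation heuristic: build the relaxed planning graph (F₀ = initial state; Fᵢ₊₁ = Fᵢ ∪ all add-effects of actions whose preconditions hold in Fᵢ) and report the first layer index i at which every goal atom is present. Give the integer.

1

F0 = init (7 atoms)
F1 = F0 ∪ {above(a), above(c), above(f), at(c,a), at(e,a), at(e,e), at(f,a), clear(e,e), ready(a), ready(c), ready(f)}  (18 atoms)
goal ⊆ F1  ⇒  h_max = 1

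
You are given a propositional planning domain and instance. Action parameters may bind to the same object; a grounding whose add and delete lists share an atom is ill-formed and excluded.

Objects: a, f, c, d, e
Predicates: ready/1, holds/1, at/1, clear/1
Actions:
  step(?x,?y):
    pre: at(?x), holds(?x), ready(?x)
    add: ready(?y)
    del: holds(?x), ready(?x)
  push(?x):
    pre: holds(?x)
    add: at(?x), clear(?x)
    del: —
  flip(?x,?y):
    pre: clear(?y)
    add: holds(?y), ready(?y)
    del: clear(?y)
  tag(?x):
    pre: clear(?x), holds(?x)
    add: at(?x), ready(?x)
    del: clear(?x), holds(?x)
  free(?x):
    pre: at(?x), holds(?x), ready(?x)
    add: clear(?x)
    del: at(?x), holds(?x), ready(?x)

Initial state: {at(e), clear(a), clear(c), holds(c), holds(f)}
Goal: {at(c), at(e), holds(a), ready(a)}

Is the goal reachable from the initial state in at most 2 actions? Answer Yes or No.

1. push(c)  →  {at(c), at(e), clear(a), clear(c), holds(c), holds(f)}
2. flip(a,a)  →  {at(c), at(e), clear(c), holds(a), holds(c), holds(f), ready(a)}
optimal plan length = 2; 2 ≤ 2

Yes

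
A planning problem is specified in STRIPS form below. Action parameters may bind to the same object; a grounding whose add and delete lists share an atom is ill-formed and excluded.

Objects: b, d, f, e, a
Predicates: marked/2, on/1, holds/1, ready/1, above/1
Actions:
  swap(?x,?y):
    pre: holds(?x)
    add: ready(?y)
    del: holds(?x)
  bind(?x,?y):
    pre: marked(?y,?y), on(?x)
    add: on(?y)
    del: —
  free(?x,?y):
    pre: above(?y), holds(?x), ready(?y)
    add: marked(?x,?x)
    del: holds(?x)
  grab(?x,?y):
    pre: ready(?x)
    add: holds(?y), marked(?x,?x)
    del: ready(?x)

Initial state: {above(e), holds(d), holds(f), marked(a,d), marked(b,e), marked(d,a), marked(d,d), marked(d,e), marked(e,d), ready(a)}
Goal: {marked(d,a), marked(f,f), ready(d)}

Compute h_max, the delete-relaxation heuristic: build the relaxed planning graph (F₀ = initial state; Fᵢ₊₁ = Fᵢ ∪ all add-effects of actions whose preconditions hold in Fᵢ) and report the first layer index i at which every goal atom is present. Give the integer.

2

F0 = init (10 atoms)
F1 = F0 ∪ {holds(a), holds(b), holds(e), marked(a,a), ready(b), ready(d), ready(e), ready(f)}  (18 atoms)
F2 = F1 ∪ {marked(b,b), marked(e,e), marked(f,f)}  (21 atoms)
goal ⊆ F2  ⇒  h_max = 2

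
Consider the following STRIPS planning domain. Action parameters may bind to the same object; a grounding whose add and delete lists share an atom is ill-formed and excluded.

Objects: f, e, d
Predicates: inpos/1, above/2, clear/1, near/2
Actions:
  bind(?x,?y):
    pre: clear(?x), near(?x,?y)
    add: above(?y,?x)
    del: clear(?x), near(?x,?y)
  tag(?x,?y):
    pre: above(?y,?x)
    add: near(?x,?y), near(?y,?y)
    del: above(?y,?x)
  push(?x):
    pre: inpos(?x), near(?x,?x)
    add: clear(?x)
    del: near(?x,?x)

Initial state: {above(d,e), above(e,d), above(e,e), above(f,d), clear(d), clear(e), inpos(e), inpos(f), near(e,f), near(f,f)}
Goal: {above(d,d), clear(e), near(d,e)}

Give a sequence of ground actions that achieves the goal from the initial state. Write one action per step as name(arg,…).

1. tag(e,d)  →  {above(e,d), above(e,e), above(f,d), clear(d), clear(e), inpos(e), inpos(f), near(d,d), near(e,d), near(e,f), near(f,f)}
2. bind(d,d)  →  {above(d,d), above(e,d), above(e,e), above(f,d), clear(e), inpos(e), inpos(f), near(e,d), near(e,f), near(f,f)}
3. tag(d,e)  →  {above(d,d), above(e,e), above(f,d), clear(e), inpos(e), inpos(f), near(d,e), near(e,d), near(e,e), near(e,f), near(f,f)}

tag(e,d); bind(d,d); tag(d,e)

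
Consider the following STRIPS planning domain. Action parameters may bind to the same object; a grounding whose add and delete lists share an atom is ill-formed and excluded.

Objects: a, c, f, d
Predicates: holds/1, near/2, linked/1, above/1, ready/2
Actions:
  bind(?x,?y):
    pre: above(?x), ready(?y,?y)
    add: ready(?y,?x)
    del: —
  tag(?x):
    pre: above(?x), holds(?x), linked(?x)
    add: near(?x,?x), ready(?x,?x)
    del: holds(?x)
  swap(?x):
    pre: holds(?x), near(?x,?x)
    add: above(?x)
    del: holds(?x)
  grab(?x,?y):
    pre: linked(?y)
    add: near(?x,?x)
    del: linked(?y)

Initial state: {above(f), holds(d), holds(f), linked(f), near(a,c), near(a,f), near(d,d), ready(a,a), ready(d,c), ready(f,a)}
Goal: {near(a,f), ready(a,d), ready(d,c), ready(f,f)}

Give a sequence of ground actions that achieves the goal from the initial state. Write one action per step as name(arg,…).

tag(f); swap(d); bind(d,a)

1. tag(f)  →  {above(f), holds(d), linked(f), near(a,c), near(a,f), near(d,d), near(f,f), ready(a,a), ready(d,c), ready(f,a), ready(f,f)}
2. swap(d)  →  {above(d), above(f), linked(f), near(a,c), near(a,f), near(d,d), near(f,f), ready(a,a), ready(d,c), ready(f,a), ready(f,f)}
3. bind(d,a)  →  {above(d), above(f), linked(f), near(a,c), near(a,f), near(d,d), near(f,f), ready(a,a), ready(a,d), ready(d,c), ready(f,a), ready(f,f)}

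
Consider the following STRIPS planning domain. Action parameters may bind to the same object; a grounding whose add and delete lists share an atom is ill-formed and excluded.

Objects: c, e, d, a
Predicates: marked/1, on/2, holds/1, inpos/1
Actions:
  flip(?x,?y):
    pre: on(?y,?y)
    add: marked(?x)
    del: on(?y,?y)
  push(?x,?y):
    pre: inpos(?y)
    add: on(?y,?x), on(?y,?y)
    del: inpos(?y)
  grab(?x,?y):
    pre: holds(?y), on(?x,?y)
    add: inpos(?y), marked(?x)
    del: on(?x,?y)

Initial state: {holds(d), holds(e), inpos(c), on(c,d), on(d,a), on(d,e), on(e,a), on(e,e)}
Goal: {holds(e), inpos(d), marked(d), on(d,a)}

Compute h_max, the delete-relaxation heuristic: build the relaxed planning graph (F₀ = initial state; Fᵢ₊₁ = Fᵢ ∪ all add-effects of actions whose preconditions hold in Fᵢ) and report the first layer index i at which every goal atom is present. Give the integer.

F0 = init (8 atoms)
F1 = F0 ∪ {inpos(d), inpos(e), marked(a), marked(c), marked(d), marked(e), on(c,a), on(c,c), on(c,e)}  (17 atoms)
goal ⊆ F1  ⇒  h_max = 1

1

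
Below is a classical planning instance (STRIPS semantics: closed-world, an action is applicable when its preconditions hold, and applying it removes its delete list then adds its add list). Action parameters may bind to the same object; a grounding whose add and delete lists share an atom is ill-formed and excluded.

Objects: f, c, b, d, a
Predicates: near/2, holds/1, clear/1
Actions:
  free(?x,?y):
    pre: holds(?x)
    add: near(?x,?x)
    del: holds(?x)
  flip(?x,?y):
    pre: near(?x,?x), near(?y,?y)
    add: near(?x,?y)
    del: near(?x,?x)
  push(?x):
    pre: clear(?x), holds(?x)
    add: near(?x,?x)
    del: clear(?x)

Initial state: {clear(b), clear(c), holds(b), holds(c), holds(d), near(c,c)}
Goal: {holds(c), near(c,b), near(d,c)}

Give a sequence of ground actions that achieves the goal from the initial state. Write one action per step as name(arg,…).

1. free(b,f)  →  {clear(b), clear(c), holds(c), holds(d), near(b,b), near(c,c)}
2. free(d,f)  →  {clear(b), clear(c), holds(c), near(b,b), near(c,c), near(d,d)}
3. flip(d,c)  →  {clear(b), clear(c), holds(c), near(b,b), near(c,c), near(d,c)}
4. flip(c,b)  →  {clear(b), clear(c), holds(c), near(b,b), near(c,b), near(d,c)}

free(b,f); free(d,f); flip(d,c); flip(c,b)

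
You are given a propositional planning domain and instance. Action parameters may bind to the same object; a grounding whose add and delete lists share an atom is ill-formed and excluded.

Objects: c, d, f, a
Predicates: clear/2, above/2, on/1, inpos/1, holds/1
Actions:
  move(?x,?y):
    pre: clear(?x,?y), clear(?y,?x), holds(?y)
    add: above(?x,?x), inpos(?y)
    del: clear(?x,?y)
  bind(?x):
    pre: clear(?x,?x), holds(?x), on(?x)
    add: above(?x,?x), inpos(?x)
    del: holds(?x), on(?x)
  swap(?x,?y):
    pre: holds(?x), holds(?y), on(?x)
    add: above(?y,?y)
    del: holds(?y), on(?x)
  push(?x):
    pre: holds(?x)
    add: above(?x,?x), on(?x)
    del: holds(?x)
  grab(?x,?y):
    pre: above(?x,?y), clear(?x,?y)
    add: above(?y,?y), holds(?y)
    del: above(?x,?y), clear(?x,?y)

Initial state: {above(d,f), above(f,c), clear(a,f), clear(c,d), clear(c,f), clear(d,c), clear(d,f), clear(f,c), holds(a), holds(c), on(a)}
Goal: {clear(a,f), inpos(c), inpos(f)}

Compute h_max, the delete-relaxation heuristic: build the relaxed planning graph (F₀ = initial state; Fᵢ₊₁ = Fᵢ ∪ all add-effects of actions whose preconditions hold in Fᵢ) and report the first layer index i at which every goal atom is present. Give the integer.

F0 = init (11 atoms)
F1 = F0 ∪ {above(a,a), above(c,c), above(d,d), above(f,f), holds(f), inpos(c), on(c)}  (18 atoms)
F2 = F1 ∪ {inpos(f), on(f)}  (20 atoms)
goal ⊆ F2  ⇒  h_max = 2

2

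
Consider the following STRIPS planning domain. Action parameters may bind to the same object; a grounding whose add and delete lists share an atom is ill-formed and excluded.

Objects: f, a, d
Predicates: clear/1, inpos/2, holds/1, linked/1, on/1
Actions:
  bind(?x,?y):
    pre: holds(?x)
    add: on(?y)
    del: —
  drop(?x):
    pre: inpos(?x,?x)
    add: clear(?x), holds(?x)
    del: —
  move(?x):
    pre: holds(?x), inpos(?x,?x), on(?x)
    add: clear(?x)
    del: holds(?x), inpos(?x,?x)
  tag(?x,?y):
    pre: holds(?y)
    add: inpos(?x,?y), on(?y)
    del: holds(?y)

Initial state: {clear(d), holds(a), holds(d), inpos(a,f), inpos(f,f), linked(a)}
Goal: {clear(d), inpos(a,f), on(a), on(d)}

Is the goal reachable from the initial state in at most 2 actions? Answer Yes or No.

1. bind(a,a)  →  {clear(d), holds(a), holds(d), inpos(a,f), inpos(f,f), linked(a), on(a)}
2. bind(a,d)  →  {clear(d), holds(a), holds(d), inpos(a,f), inpos(f,f), linked(a), on(a), on(d)}
optimal plan length = 2; 2 ≤ 2

Yes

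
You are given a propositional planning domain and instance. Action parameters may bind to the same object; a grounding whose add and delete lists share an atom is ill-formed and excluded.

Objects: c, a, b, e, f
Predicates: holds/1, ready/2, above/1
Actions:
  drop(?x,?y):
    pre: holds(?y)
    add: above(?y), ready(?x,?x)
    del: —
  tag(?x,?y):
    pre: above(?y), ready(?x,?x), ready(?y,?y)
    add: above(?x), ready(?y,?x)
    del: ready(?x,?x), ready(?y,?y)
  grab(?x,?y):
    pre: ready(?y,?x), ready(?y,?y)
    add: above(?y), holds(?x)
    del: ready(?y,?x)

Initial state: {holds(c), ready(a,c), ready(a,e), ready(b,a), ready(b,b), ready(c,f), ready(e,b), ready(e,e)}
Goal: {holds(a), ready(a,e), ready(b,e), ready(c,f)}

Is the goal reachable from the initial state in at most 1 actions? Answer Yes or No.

1. grab(a,b)  →  {above(b), holds(a), holds(c), ready(a,c), ready(a,e), ready(b,b), ready(c,f), ready(e,b), ready(e,e)}
2. tag(e,b)  →  {above(b), above(e), holds(a), holds(c), ready(a,c), ready(a,e), ready(b,e), ready(c,f), ready(e,b)}
optimal plan length = 2; 2 > 1

No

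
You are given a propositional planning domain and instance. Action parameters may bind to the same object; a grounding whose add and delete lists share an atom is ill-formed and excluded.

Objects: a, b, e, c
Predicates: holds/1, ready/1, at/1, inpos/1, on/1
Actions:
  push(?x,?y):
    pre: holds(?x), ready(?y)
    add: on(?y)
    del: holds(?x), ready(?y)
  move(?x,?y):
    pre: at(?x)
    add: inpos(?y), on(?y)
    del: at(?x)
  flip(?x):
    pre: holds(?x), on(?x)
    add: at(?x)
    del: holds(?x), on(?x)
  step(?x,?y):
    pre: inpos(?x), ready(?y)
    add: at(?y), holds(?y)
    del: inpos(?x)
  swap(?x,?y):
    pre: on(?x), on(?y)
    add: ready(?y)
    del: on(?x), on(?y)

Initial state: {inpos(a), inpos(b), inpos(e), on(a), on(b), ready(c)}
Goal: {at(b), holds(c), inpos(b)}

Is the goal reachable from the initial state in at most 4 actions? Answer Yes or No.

Yes

1. step(a,c)  →  {at(c), holds(c), inpos(b), inpos(e), on(a), on(b), ready(c)}
2. swap(a,b)  →  {at(c), holds(c), inpos(b), inpos(e), ready(b), ready(c)}
3. step(e,b)  →  {at(b), at(c), holds(b), holds(c), inpos(b), ready(b), ready(c)}
optimal plan length = 3; 3 ≤ 4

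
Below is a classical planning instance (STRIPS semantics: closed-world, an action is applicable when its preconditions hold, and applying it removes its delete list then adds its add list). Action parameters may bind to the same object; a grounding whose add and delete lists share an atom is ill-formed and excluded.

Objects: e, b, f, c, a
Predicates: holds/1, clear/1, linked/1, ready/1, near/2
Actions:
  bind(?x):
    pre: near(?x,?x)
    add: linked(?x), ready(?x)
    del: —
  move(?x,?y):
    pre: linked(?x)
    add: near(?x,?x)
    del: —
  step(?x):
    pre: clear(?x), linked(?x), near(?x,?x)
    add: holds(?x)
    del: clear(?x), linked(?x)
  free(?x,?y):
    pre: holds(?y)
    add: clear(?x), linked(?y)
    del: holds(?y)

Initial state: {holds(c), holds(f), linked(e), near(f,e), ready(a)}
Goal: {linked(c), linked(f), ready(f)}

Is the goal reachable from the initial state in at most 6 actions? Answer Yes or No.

Yes

1. free(e,f)  →  {clear(e), holds(c), linked(e), linked(f), near(f,e), ready(a)}
2. move(f,e)  →  {clear(e), holds(c), linked(e), linked(f), near(f,e), near(f,f), ready(a)}
3. bind(f)  →  {clear(e), holds(c), linked(e), linked(f), near(f,e), near(f,f), ready(a), ready(f)}
4. free(e,c)  →  {clear(e), linked(c), linked(e), linked(f), near(f,e), near(f,f), ready(a), ready(f)}
optimal plan length = 4; 4 ≤ 6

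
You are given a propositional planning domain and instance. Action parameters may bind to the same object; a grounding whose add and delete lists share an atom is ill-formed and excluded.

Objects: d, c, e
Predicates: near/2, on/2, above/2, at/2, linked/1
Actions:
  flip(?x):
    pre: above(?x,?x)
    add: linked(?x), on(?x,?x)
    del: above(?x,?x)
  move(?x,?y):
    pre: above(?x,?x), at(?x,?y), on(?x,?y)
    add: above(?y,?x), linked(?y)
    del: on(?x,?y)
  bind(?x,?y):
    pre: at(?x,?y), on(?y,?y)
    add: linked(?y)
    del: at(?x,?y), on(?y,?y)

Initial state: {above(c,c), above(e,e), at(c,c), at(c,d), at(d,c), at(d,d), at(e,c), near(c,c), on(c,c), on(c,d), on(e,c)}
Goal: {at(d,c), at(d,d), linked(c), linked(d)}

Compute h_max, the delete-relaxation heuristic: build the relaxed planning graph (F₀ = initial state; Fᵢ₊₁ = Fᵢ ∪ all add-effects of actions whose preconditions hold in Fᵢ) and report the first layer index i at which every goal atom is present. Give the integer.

1

F0 = init (11 atoms)
F1 = F0 ∪ {above(c,e), above(d,c), linked(c), linked(d), linked(e), on(e,e)}  (17 atoms)
goal ⊆ F1  ⇒  h_max = 1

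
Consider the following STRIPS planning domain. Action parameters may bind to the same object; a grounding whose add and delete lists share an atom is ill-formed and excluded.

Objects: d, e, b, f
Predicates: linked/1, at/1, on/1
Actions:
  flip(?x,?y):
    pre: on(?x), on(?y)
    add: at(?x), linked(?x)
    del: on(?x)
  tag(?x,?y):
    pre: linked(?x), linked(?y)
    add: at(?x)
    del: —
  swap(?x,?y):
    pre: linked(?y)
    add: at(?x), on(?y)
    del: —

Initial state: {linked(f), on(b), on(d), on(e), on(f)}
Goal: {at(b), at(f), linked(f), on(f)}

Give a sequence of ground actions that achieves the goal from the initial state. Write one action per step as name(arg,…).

flip(b,d); tag(f,b)

1. flip(b,d)  →  {at(b), linked(b), linked(f), on(d), on(e), on(f)}
2. tag(f,b)  →  {at(b), at(f), linked(b), linked(f), on(d), on(e), on(f)}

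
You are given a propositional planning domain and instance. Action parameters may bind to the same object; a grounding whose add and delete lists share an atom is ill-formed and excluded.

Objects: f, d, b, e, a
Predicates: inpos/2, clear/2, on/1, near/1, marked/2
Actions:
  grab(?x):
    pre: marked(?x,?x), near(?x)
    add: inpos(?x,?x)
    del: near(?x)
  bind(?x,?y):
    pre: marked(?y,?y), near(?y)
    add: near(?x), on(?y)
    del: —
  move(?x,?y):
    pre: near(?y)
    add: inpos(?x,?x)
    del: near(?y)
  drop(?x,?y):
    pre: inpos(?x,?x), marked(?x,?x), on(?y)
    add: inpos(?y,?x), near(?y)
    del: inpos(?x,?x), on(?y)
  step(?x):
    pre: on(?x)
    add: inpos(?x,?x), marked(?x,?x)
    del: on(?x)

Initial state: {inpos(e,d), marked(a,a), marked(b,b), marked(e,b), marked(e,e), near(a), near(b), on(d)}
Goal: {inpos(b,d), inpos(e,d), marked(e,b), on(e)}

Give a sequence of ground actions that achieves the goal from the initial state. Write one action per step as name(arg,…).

1. bind(e,b)  →  {inpos(e,d), marked(a,a), marked(b,b), marked(e,b), marked(e,e), near(a), near(b), near(e), on(b), on(d)}
2. bind(f,e)  →  {inpos(e,d), marked(a,a), marked(b,b), marked(e,b), marked(e,e), near(a), near(b), near(e), near(f), on(b), on(d), on(e)}
3. step(d)  →  {inpos(d,d), inpos(e,d), marked(a,a), marked(b,b), marked(d,d), marked(e,b), marked(e,e), near(a), near(b), near(e), near(f), on(b), on(e)}
4. drop(d,b)  →  {inpos(b,d), inpos(e,d), marked(a,a), marked(b,b), marked(d,d), marked(e,b), marked(e,e), near(a), near(b), near(e), near(f), on(e)}

bind(e,b); bind(f,e); step(d); drop(d,b)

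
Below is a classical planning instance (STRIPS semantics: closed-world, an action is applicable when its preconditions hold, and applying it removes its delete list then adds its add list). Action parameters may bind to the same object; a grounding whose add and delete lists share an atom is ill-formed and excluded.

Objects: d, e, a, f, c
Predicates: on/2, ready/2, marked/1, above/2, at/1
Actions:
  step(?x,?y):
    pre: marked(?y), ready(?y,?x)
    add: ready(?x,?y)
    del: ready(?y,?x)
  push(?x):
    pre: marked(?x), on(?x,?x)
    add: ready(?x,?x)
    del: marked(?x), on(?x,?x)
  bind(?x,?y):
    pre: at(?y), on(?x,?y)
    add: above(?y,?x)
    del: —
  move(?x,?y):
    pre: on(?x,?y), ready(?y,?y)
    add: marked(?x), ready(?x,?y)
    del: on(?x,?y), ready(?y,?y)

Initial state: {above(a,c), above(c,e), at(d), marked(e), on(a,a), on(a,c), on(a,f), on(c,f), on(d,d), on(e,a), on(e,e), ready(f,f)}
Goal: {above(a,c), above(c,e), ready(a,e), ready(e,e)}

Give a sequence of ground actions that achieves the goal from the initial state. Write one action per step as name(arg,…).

1. push(e)  →  {above(a,c), above(c,e), at(d), on(a,a), on(a,c), on(a,f), on(c,f), on(d,d), on(e,a), ready(e,e), ready(f,f)}
2. move(a,f)  →  {above(a,c), above(c,e), at(d), marked(a), on(a,a), on(a,c), on(c,f), on(d,d), on(e,a), ready(a,f), ready(e,e)}
3. push(a)  →  {above(a,c), above(c,e), at(d), on(a,c), on(c,f), on(d,d), on(e,a), ready(a,a), ready(a,f), ready(e,e)}
4. move(e,a)  →  {above(a,c), above(c,e), at(d), marked(e), on(a,c), on(c,f), on(d,d), ready(a,f), ready(e,a), ready(e,e)}
5. step(a,e)  →  {above(a,c), above(c,e), at(d), marked(e), on(a,c), on(c,f), on(d,d), ready(a,e), ready(a,f), ready(e,e)}

push(e); move(a,f); push(a); move(e,a); step(a,e)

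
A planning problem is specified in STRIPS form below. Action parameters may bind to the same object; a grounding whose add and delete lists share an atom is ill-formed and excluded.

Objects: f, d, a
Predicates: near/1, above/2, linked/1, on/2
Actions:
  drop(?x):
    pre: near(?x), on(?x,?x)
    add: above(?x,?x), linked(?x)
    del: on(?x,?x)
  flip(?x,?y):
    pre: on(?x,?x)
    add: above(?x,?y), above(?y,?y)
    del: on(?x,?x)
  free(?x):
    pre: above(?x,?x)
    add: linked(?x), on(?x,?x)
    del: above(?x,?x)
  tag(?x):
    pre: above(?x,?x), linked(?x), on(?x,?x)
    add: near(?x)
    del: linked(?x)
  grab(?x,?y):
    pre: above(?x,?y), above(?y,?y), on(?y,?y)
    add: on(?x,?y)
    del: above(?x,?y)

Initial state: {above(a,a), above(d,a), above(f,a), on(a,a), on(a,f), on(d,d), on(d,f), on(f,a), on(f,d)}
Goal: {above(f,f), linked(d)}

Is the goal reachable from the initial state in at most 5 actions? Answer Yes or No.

1. flip(d,f)  →  {above(a,a), above(d,a), above(d,f), above(f,a), above(f,f), on(a,a), on(a,f), on(d,f), on(f,a), on(f,d)}
2. flip(a,d)  →  {above(a,a), above(a,d), above(d,a), above(d,d), above(d,f), above(f,a), above(f,f), on(a,f), on(d,f), on(f,a), on(f,d)}
3. free(d)  →  {above(a,a), above(a,d), above(d,a), above(d,f), above(f,a), above(f,f), linked(d), on(a,f), on(d,d), on(d,f), on(f,a), on(f,d)}
optimal plan length = 3; 3 ≤ 5

Yes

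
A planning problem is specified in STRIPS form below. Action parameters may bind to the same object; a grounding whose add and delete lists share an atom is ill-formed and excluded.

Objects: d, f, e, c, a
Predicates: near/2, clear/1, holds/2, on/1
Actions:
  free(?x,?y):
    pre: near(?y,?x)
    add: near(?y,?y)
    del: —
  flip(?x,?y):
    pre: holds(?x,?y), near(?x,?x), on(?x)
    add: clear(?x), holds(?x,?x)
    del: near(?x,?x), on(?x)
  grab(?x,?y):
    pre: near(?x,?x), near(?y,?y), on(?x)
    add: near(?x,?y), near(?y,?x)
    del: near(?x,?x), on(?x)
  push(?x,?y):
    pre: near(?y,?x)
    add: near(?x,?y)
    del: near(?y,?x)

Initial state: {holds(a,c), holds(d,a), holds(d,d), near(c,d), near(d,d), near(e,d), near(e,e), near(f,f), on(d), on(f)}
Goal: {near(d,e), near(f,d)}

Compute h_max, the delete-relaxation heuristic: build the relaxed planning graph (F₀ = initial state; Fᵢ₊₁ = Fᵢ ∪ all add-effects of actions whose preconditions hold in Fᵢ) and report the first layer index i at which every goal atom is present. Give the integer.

1

F0 = init (10 atoms)
F1 = F0 ∪ {clear(d), near(c,c), near(d,c), near(d,e), near(d,f), near(e,f), near(f,d), near(f,e)}  (18 atoms)
goal ⊆ F1  ⇒  h_max = 1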